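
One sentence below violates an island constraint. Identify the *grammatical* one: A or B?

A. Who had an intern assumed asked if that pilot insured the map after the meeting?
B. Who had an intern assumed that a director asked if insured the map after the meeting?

In B, the wh-phrase is extracted from inside a wh-island (introduced by "if"), which blocks movement.
In A, the extraction path crosses only that-complement boundaries, which are transparent.
So A is grammatical.

A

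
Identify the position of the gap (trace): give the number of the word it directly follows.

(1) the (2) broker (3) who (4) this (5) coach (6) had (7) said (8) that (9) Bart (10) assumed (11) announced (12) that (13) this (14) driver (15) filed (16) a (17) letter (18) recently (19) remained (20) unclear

10

The displaced element is "the broker" (word 2).
It is linked across 2 clause boundaries (that → Ø).
It functions as the subject of "announced", so the gap sits immediately after word 10 ("assumed").
Base order: This coach had said that Bart assumed that the broker announced that this driver filed a letter recently.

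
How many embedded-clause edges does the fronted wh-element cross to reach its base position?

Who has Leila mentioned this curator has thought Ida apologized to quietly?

2

"who" is extracted from the PP object of "apologized".
Boundaries crossed, outermost first: [Ø], [Ø] — 2 in total.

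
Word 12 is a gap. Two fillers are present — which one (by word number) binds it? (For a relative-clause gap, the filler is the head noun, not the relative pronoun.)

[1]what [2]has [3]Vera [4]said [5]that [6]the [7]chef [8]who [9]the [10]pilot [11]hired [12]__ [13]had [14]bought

7

The marked gap is inside the relative clause, the direct object of "hired".
Its filler is the head noun "chef" (via "who"), at word 7.
(The other dependency links word 1 to a gap after word 14.)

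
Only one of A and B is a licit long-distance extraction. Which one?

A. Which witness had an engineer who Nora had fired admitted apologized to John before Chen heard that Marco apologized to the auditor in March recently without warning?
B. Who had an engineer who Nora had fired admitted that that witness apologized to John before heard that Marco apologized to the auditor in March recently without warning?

A

In B, the wh-phrase is extracted from inside an adjunct island (introduced by "before"), which blocks movement.
In A, the extraction path crosses only that-complement boundaries, which are transparent.
So A is grammatical.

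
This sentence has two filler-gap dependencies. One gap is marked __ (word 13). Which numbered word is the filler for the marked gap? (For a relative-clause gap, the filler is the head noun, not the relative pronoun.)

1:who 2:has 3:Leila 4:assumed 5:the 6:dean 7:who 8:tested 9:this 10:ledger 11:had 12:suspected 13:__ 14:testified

The marked gap is the subject of "testified".
Its filler is the fronted wh-phrase "who", at word 1.
(The other dependency links word 6 to a gap after word 7.)

1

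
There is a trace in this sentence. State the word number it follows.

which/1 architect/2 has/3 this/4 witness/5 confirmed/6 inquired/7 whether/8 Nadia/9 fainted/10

6

The displaced element is "which architect" (word 2).
It is linked across 1 clause boundary (Ø).
It functions as the subject of "inquired", so the gap sits immediately after word 6 ("confirmed").
Base order: This witness has confirmed that which architect inquired whether Nadia fainted.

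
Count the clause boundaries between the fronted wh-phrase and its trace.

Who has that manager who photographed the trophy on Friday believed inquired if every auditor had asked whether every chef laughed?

1

"who" is extracted from the subject of "inquired".
Boundaries crossed, outermost first: [Ø] — 1 in total.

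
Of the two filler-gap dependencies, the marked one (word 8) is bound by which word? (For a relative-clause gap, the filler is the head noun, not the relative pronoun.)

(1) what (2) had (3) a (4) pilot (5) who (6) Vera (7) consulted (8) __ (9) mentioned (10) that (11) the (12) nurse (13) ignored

The marked gap is inside the relative clause, the direct object of "consulted".
Its filler is the head noun "pilot" (via "who"), at word 4.
(The other dependency links word 1 to a gap after word 13.)

4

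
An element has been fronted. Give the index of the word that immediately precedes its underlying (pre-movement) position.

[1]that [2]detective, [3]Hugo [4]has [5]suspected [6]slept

5

The displaced element is "that detective" (word 2).
It is linked across 1 clause boundary (Ø).
It functions as the subject of "slept", so the gap sits immediately after word 5 ("suspected").
Base order: Hugo has suspected that that detective slept.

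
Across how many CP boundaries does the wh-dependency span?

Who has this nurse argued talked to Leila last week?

"who" is extracted from the subject of "talked".
Boundaries crossed, outermost first: [Ø] — 1 in total.

1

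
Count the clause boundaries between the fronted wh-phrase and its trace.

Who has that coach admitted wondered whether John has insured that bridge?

1

"who" is extracted from the subject of "wondered".
Boundaries crossed, outermost first: [Ø] — 1 in total.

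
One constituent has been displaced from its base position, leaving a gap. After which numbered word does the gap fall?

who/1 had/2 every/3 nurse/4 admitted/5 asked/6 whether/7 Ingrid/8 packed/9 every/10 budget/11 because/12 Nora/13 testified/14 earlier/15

The displaced element is "who" (word 1).
It is linked across 1 clause boundary (Ø).
It functions as the subject of "asked", so the gap sits immediately after word 5 ("admitted").
Base order: Every nurse had admitted that who asked whether Ingrid packed every budget because Nora testified earlier.

5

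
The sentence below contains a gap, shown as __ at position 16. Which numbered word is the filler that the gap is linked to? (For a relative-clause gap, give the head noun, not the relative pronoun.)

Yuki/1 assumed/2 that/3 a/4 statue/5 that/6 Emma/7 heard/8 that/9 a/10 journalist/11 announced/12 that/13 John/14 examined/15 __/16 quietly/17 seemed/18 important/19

The gap at 16 is the object of "examined", inside a relative clause.
The relative pronoun is "that" (word 6); it is bound by the head noun immediately before it.
Its filler is the head noun "statue", at word 5.

5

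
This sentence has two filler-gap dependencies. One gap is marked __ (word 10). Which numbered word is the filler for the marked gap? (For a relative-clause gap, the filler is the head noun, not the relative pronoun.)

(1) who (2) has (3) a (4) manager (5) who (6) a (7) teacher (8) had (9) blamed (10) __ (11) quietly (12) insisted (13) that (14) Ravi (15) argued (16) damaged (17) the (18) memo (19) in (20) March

4

The marked gap is inside the relative clause, the direct object of "blamed".
Its filler is the head noun "manager" (via "who"), at word 4.
(The other dependency links word 1 to a gap after word 15.)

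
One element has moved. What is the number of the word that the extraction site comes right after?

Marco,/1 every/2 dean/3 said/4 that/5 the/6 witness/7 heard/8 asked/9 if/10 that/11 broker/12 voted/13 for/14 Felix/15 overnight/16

The displaced element is "Marco" (word 1).
It is linked across 2 clause boundaries (that → Ø).
It functions as the subject of "asked", so the gap sits immediately after word 8 ("heard").
Base order: Every dean said that the witness heard Marco asked if that broker voted for Felix overnight.

8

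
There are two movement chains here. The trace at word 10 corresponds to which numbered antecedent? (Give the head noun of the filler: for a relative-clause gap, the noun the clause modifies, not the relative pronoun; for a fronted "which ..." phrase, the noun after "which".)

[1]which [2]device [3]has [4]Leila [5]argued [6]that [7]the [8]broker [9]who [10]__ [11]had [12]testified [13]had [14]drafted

8

The marked gap is inside the relative clause, the subject of "testified".
Its filler is the head noun "broker" (via "who"), at word 8.
(The other dependency links word 2 to a gap after word 14.)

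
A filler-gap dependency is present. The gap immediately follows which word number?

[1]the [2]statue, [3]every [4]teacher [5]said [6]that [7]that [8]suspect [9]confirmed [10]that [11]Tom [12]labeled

12

The displaced element is "the statue" (word 2).
It is linked across 2 clause boundaries (that → that).
It functions as the direct object of "labeled", so the gap sits immediately after word 12 ("labeled").
Base order: Every teacher said that that suspect confirmed that Tom labeled the statue.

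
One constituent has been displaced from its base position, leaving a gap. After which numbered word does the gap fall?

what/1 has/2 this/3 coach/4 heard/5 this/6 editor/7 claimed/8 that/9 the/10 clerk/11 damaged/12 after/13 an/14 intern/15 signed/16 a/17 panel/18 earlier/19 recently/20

The displaced element is "what" (word 1).
It is linked across 2 clause boundaries (Ø → that).
It functions as the direct object of "damaged", so the gap sits immediately after word 12 ("damaged").
Base order: This coach has heard this editor claimed that the clerk damaged what after an intern signed a panel earlier recently.

12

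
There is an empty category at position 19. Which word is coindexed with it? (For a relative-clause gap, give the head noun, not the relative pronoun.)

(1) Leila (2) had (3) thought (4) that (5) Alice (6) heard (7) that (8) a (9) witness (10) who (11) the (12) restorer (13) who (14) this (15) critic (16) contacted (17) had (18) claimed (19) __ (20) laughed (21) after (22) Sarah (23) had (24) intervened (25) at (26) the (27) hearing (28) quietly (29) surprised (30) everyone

9

The gap at 19 is the subject of "laughed", inside a relative clause.
The relative pronoun is "who" (word 10); it is bound by the head noun immediately before it.
Its filler is the head noun "witness", at word 9.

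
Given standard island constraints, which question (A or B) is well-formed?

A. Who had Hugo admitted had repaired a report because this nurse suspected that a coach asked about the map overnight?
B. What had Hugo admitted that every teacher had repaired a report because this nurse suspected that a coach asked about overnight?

In B, the wh-phrase is extracted from inside an adjunct island (introduced by "because"), which blocks movement.
In A, the extraction path crosses only that-complement boundaries, which are transparent.
So A is grammatical.

A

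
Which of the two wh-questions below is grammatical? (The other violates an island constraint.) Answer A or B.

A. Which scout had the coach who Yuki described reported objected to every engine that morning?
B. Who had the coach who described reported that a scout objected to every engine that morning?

In B, the wh-phrase is extracted from inside a complex-NP island (relative clause) (introduced by "who"), which blocks movement.
In A, the extraction path crosses only that-complement boundaries, which are transparent.
So A is grammatical.

A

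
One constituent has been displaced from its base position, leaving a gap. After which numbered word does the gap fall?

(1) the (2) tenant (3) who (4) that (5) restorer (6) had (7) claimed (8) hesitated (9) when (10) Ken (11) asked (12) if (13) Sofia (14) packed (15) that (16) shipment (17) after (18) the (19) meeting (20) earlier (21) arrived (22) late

The displaced element is "the tenant" (word 2).
It is linked across 1 clause boundary (Ø).
It functions as the subject of "hesitated", so the gap sits immediately after word 7 ("claimed").
Base order: That restorer had claimed the tenant hesitated when Ken asked if Sofia packed that shipment after the meeting earlier.

7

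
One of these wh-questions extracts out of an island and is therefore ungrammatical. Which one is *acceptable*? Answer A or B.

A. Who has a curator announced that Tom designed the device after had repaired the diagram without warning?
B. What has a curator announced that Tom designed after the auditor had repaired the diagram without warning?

In A, the wh-phrase is extracted from inside an adjunct island (introduced by "after"), which blocks movement.
In B, the extraction path crosses only that-complement boundaries, which are transparent.
So B is grammatical.

B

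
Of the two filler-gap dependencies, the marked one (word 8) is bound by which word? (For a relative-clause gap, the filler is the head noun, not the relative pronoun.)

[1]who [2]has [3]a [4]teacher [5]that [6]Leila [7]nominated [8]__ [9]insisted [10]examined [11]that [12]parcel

The marked gap is inside the relative clause, the direct object of "nominated".
Its filler is the head noun "teacher" (via "that"), at word 4.
(The other dependency links word 1 to a gap after word 9.)

4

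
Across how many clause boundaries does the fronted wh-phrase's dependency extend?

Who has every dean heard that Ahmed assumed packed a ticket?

"who" is extracted from the subject of "packed".
Boundaries crossed, outermost first: [that], [Ø] — 2 in total.

2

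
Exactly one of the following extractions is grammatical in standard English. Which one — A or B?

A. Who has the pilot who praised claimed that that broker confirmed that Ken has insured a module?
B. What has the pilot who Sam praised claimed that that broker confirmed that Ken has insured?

B

In A, the wh-phrase is extracted from inside a complex-NP island (relative clause) (introduced by "who"), which blocks movement.
In B, the extraction path crosses only that-complement boundaries, which are transparent.
So B is grammatical.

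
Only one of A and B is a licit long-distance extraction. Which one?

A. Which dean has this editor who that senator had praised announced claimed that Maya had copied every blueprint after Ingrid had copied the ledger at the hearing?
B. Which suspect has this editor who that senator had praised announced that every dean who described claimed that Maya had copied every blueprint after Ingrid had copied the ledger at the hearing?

In B, the wh-phrase is extracted from inside a complex-NP island (relative clause) (introduced by "who"), which blocks movement.
In A, the extraction path crosses only that-complement boundaries, which are transparent.
So A is grammatical.

A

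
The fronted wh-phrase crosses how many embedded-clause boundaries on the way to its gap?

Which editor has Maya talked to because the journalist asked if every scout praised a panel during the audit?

"which editor" originates inside the matrix clause — no clause boundary is crossed.

0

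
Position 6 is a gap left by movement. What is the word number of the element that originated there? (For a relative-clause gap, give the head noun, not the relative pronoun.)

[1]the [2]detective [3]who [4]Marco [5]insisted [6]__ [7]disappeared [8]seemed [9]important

2

The gap at 6 is the subject of "disappeared", inside a relative clause.
The relative pronoun is "who" (word 3); it is bound by the head noun immediately before it.
Its filler is the head noun "detective", at word 2.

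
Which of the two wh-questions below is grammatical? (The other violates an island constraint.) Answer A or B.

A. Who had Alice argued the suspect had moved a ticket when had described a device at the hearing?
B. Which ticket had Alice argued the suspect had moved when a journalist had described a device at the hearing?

B

In A, the wh-phrase is extracted from inside an adjunct island (introduced by "when"), which blocks movement.
In B, the extraction path crosses only that-complement boundaries, which are transparent.
So B is grammatical.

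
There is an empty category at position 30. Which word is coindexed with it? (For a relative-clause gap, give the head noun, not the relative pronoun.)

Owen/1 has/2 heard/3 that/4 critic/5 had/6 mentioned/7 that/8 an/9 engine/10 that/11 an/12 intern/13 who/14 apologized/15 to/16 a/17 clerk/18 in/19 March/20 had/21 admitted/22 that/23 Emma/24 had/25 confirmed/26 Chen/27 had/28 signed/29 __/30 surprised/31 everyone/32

The gap at 30 is the object of "signed", inside a relative clause.
The relative pronoun is "that" (word 11); it is bound by the head noun immediately before it.
Its filler is the head noun "engine", at word 10.

10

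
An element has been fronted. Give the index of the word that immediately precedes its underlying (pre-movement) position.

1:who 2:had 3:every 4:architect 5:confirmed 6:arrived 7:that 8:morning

The displaced element is "who" (word 1).
It is linked across 1 clause boundary (Ø).
It functions as the subject of "arrived", so the gap sits immediately after word 5 ("confirmed").
Base order: Every architect had confirmed that who arrived that morning.

5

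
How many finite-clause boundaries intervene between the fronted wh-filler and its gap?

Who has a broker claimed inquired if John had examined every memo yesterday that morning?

"who" is extracted from the subject of "inquired".
Boundaries crossed, outermost first: [Ø] — 1 in total.

1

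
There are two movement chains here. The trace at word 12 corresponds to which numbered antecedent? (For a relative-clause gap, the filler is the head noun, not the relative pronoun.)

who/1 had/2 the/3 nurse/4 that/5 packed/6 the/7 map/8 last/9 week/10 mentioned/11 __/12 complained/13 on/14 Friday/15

The marked gap is the subject of "complained".
Its filler is the fronted wh-phrase "who", at word 1.
(The other dependency links word 4 to a gap after word 5.)

1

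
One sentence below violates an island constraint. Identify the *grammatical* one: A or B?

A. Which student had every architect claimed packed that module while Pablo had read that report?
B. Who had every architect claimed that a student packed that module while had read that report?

A

In B, the wh-phrase is extracted from inside an adjunct island (introduced by "while"), which blocks movement.
In A, the extraction path crosses only that-complement boundaries, which are transparent.
So A is grammatical.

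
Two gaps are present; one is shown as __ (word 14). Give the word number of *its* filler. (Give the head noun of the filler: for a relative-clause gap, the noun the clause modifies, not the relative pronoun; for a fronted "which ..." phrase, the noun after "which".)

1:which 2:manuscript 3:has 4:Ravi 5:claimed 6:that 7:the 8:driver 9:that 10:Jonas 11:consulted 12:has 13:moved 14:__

2

The marked gap is the direct object of "moved".
Its filler is the fronted wh-phrase "which manuscript", at word 2.
(The other dependency links word 8 to a gap after word 11.)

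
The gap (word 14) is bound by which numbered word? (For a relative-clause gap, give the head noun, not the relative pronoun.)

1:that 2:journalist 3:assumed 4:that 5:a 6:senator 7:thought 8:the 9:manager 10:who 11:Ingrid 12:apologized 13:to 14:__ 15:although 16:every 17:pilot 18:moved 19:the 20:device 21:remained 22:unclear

The gap at 14 is the prepositional object of "apologized", inside a relative clause.
The relative pronoun is "who" (word 10); it is bound by the head noun immediately before it.
Its filler is the head noun "manager", at word 9.

9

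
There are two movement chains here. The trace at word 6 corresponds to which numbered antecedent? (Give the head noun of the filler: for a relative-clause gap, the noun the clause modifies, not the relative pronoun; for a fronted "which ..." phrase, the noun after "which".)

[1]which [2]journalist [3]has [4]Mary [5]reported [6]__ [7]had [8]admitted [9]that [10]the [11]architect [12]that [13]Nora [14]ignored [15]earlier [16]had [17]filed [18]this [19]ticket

The marked gap is the subject of "admitted".
Its filler is the fronted wh-phrase "which journalist", at word 2.
(The other dependency links word 11 to a gap after word 14.)

2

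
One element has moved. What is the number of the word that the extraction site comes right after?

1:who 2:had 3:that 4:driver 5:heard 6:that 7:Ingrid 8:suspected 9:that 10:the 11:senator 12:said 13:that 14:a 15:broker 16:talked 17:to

17

The displaced element is "who" (word 1).
It is linked across 3 clause boundaries (that → that → that).
It functions as the object of the preposition "to" of "talked", so the gap sits immediately after word 17 ("to").
Base order: That driver had heard that Ingrid suspected that the senator said that a broker talked to who.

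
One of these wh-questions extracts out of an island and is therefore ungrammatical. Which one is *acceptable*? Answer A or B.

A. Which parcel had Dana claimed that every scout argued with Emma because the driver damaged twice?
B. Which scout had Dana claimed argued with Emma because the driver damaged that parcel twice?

B

In A, the wh-phrase is extracted from inside an adjunct island (introduced by "because"), which blocks movement.
In B, the extraction path crosses only that-complement boundaries, which are transparent.
So B is grammatical.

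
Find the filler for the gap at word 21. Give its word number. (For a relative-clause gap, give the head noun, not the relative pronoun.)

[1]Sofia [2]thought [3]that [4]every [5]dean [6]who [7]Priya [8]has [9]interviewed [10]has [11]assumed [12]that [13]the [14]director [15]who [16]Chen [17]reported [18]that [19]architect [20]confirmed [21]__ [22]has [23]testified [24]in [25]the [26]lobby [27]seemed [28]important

The gap at 21 is the subject of "testified", inside a relative clause.
The relative pronoun is "who" (word 15); it is bound by the head noun immediately before it.
Its filler is the head noun "director", at word 14.

14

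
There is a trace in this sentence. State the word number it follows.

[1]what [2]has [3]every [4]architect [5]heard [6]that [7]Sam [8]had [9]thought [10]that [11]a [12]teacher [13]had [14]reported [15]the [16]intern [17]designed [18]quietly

The displaced element is "what" (word 1).
It is linked across 3 clause boundaries (that → that → Ø).
It functions as the direct object of "designed", so the gap sits immediately after word 17 ("designed").
Base order: Every architect has heard that Sam had thought that a teacher had reported the intern designed what quietly.

17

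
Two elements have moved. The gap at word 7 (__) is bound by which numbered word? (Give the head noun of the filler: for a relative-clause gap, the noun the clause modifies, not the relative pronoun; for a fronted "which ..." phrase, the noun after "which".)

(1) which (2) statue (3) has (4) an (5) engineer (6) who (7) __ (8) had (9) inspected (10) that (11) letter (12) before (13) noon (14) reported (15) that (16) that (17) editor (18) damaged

5

The marked gap is inside the relative clause, the subject of "inspected".
Its filler is the head noun "engineer" (via "who"), at word 5.
(The other dependency links word 2 to a gap after word 18.)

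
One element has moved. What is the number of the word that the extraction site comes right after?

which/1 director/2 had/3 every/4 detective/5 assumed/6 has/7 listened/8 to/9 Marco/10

6

The displaced element is "which director" (word 2).
It is linked across 1 clause boundary (Ø).
It functions as the subject of "listened", so the gap sits immediately after word 6 ("assumed").
Base order: Every detective had assumed which director has listened to Marco.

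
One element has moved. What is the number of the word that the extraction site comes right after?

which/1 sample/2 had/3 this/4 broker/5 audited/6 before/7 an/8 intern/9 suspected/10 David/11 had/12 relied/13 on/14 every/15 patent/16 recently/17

The displaced element is "which sample" (word 2).
It functions as the direct object of "audited", so the gap sits immediately after word 6 ("audited").
Base order: This broker had audited which sample before an intern suspected David had relied on every patent recently.

6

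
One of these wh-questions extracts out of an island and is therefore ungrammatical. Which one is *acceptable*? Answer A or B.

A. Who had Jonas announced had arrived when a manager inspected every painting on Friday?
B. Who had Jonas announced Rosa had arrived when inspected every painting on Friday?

A

In B, the wh-phrase is extracted from inside an adjunct island (introduced by "when"), which blocks movement.
In A, the extraction path crosses only that-complement boundaries, which are transparent.
So A is grammatical.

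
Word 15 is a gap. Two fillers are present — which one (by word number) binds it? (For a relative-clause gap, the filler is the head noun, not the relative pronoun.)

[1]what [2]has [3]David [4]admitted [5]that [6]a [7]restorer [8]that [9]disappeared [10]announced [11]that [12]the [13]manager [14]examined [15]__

The marked gap is the direct object of "examined".
Its filler is the fronted wh-phrase "what", at word 1.
(The other dependency links word 7 to a gap after word 8.)

1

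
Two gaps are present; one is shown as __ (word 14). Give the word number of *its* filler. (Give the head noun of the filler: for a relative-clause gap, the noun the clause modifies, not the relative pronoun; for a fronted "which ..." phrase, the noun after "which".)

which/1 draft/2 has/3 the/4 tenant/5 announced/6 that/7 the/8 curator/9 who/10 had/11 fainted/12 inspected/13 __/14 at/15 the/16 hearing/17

The marked gap is the direct object of "inspected".
Its filler is the fronted wh-phrase "which draft", at word 2.
(The other dependency links word 9 to a gap after word 10.)

2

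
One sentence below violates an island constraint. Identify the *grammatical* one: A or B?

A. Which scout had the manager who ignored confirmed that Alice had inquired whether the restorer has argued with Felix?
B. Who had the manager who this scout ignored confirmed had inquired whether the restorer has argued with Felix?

In A, the wh-phrase is extracted from inside a complex-NP island (relative clause) (introduced by "who"), which blocks movement.
In B, the extraction path crosses only that-complement boundaries, which are transparent.
So B is grammatical.

B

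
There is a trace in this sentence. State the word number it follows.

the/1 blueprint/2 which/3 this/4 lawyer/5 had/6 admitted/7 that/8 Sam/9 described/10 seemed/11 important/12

10

The displaced element is "the blueprint" (word 2).
It is linked across 1 clause boundary (that).
It functions as the direct object of "described", so the gap sits immediately after word 10 ("described").
Base order: This lawyer had admitted that Sam described the blueprint.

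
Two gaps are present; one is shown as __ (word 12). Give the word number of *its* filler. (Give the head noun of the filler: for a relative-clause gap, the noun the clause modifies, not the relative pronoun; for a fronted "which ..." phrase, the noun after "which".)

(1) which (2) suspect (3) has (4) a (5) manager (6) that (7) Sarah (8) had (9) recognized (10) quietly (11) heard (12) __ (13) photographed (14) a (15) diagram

The marked gap is the subject of "photographed".
Its filler is the fronted wh-phrase "which suspect", at word 2.
(The other dependency links word 5 to a gap after word 9.)

2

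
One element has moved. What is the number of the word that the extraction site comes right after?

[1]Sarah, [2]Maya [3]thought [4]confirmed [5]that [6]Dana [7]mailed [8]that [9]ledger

3

The displaced element is "Sarah" (word 1).
It is linked across 1 clause boundary (Ø).
It functions as the subject of "confirmed", so the gap sits immediately after word 3 ("thought").
Base order: Maya thought that Sarah confirmed that Dana mailed that ledger.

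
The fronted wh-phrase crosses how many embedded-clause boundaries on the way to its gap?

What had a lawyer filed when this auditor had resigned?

0

"what" originates inside the matrix clause — no clause boundary is crossed.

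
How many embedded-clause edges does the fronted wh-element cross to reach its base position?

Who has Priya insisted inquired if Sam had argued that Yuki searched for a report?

1

"who" is extracted from the subject of "inquired".
Boundaries crossed, outermost first: [Ø] — 1 in total.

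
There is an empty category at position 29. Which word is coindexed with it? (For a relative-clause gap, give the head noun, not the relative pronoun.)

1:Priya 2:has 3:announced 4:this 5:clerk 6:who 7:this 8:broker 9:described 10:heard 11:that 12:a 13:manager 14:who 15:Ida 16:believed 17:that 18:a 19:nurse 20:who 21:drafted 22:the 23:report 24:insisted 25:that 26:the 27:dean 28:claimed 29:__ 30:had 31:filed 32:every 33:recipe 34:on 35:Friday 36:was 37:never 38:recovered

13

The gap at 29 is the subject of "filed", inside a relative clause.
The relative pronoun is "who" (word 14); it is bound by the head noun immediately before it.
Its filler is the head noun "manager", at word 13.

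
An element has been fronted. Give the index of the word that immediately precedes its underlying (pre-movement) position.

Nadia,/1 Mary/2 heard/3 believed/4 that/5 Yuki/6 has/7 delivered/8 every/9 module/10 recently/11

3

The displaced element is "Nadia" (word 1).
It is linked across 1 clause boundary (Ø).
It functions as the subject of "believed", so the gap sits immediately after word 3 ("heard").
Base order: Mary heard that Nadia believed that Yuki has delivered every module recently.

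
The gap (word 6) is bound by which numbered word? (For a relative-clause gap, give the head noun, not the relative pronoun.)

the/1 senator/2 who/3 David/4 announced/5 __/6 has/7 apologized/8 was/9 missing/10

2

The gap at 6 is the subject of "apologized", inside a relative clause.
The relative pronoun is "who" (word 3); it is bound by the head noun immediately before it.
Its filler is the head noun "senator", at word 2.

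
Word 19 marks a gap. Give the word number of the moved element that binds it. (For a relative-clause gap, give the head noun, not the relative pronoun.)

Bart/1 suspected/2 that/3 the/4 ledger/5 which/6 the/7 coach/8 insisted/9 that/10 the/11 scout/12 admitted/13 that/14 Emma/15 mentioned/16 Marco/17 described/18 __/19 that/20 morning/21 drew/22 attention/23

5

The gap at 19 is the object of "described", inside a relative clause.
The relative pronoun is "which" (word 6); it is bound by the head noun immediately before it.
Its filler is the head noun "ledger", at word 5.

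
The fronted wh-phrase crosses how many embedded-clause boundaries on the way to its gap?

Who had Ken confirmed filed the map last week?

"who" is extracted from the subject of "filed".
Boundaries crossed, outermost first: [Ø] — 1 in total.

1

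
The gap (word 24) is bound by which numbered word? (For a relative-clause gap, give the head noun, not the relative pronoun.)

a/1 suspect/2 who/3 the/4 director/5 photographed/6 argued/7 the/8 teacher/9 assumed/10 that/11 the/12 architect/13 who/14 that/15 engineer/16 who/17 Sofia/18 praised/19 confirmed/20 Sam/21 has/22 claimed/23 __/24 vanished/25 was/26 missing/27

13

The gap at 24 is the subject of "vanished", inside a relative clause.
The relative pronoun is "who" (word 14); it is bound by the head noun immediately before it.
Its filler is the head noun "architect", at word 13.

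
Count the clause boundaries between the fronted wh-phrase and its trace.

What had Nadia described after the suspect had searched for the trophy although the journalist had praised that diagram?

"what" originates inside the matrix clause — no clause boundary is crossed.

0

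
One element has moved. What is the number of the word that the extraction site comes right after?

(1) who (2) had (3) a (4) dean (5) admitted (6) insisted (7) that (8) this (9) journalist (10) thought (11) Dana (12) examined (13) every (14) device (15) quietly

The displaced element is "who" (word 1).
It is linked across 1 clause boundary (Ø).
It functions as the subject of "insisted", so the gap sits immediately after word 5 ("admitted").
Base order: A dean had admitted that who insisted that this journalist thought Dana examined every device quietly.

5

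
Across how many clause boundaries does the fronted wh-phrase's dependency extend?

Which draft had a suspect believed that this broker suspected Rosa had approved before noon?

2

"which draft" is extracted from the object of "approved".
Boundaries crossed, outermost first: [that], [Ø] — 2 in total.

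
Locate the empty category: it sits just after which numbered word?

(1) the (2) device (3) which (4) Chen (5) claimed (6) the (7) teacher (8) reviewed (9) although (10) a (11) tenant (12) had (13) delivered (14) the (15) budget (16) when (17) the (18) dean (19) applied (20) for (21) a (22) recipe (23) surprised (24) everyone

8

The displaced element is "the device" (word 2).
It is linked across 1 clause boundary (Ø).
It functions as the direct object of "reviewed", so the gap sits immediately after word 8 ("reviewed").
Base order: Chen claimed the teacher reviewed the device although a tenant had delivered the budget when the dean applied for a recipe.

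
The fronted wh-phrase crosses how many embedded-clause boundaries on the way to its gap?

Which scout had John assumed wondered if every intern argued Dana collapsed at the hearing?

1

"which scout" is extracted from the subject of "wondered".
Boundaries crossed, outermost first: [Ø] — 1 in total.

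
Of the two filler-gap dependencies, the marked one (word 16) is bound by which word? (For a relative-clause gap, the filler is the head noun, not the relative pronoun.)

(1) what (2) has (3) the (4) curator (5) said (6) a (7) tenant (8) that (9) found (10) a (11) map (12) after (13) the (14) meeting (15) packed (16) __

1

The marked gap is the direct object of "packed".
Its filler is the fronted wh-phrase "what", at word 1.
(The other dependency links word 7 to a gap after word 8.)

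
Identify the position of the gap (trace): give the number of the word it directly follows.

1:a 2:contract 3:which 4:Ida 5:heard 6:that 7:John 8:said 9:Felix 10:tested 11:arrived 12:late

The displaced element is "a contract" (word 2).
It is linked across 2 clause boundaries (that → Ø).
It functions as the direct object of "tested", so the gap sits immediately after word 10 ("tested").
Base order: Ida heard that John said Felix tested a contract.

10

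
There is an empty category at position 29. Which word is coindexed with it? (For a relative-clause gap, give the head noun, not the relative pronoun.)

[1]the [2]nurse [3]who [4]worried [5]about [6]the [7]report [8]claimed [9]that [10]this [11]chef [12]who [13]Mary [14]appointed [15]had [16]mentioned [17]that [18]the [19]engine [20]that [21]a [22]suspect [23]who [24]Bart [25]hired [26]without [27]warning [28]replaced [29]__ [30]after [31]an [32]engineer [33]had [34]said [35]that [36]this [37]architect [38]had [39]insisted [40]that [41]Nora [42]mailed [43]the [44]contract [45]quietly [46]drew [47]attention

The gap at 29 is the object of "replaced", inside a relative clause.
The relative pronoun is "that" (word 20); it is bound by the head noun immediately before it.
Its filler is the head noun "engine", at word 19.

19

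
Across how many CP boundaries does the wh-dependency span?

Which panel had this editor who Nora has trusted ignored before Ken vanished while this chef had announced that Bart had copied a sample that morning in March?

"which panel" originates inside the matrix clause — no clause boundary is crossed.

0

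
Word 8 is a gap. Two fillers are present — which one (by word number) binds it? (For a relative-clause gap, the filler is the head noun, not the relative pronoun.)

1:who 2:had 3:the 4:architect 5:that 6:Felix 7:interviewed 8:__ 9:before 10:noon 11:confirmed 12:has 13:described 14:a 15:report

4

The marked gap is inside the relative clause, the direct object of "interviewed".
Its filler is the head noun "architect" (via "that"), at word 4.
(The other dependency links word 1 to a gap after word 11.)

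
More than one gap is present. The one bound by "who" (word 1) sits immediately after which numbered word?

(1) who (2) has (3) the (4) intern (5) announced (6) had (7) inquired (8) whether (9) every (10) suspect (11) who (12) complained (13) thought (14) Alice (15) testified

The displaced element is "who" (word 1).
It is linked across 1 clause boundary (Ø).
It functions as the subject of "inquired", so the gap sits immediately after word 5 ("announced").
Base order: The intern has announced who had inquired whether every suspect who complained thought Alice testified.

5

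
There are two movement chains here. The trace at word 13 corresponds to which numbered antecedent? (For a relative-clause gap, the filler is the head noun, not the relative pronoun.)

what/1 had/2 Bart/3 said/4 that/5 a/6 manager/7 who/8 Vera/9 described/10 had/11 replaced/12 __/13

1

The marked gap is the direct object of "replaced".
Its filler is the fronted wh-phrase "what", at word 1.
(The other dependency links word 7 to a gap after word 10.)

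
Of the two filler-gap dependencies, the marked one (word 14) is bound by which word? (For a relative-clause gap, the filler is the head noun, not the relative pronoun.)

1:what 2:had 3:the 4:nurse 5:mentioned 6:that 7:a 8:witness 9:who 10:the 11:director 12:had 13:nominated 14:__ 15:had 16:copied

8

The marked gap is inside the relative clause, the direct object of "nominated".
Its filler is the head noun "witness" (via "who"), at word 8.
(The other dependency links word 1 to a gap after word 16.)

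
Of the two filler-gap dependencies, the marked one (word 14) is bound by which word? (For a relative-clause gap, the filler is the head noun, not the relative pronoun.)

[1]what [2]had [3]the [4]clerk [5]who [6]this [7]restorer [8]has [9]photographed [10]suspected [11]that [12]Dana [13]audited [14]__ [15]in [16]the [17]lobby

The marked gap is the direct object of "audited".
Its filler is the fronted wh-phrase "what", at word 1.
(The other dependency links word 4 to a gap after word 9.)

1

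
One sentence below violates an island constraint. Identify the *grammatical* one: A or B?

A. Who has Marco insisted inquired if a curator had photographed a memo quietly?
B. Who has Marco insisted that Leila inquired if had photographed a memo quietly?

In B, the wh-phrase is extracted from inside a wh-island (introduced by "if"), which blocks movement.
In A, the extraction path crosses only that-complement boundaries, which are transparent.
So A is grammatical.

A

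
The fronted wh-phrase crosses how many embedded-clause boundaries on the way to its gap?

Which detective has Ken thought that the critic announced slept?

"which detective" is extracted from the subject of "slept".
Boundaries crossed, outermost first: [that], [Ø] — 2 in total.

2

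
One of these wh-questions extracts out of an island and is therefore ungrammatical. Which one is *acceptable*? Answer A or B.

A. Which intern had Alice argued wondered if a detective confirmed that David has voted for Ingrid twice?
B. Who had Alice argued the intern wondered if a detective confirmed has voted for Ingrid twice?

A

In B, the wh-phrase is extracted from inside a wh-island (introduced by "if"), which blocks movement.
In A, the extraction path crosses only that-complement boundaries, which are transparent.
So A is grammatical.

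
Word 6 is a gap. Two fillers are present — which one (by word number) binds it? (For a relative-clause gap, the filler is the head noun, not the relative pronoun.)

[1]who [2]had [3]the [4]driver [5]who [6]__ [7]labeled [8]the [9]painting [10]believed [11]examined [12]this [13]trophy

The marked gap is inside the relative clause, the subject of "labeled".
Its filler is the head noun "driver" (via "who"), at word 4.
(The other dependency links word 1 to a gap after word 10.)

4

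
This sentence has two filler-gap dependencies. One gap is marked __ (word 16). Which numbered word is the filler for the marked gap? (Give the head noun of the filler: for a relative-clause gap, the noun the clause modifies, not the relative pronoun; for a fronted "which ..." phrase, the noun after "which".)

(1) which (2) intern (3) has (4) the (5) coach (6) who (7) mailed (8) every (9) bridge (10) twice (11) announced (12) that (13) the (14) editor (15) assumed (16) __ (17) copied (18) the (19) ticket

The marked gap is the subject of "copied".
Its filler is the fronted wh-phrase "which intern", at word 2.
(The other dependency links word 5 to a gap after word 6.)

2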